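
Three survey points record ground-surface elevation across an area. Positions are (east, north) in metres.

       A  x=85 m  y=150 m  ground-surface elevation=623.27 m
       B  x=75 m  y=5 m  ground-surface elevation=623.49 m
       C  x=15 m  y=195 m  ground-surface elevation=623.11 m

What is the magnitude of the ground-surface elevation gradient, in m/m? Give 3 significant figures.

Differences from A: to B (Δx, Δy, Δh) = (-10, -145, +0.22); to C = (-70, 45, -0.16).
Solve a·Δx + b·Δy = Δz: det = (-10)·45 − (-70)·(-145) = -10600.
∂z/∂x = [(+0.22)·45 − (-0.16)·(-145)] / -10600 = +0.001255
∂z/∂y = [(-10)·(-0.16) − (-70)·(+0.22)] / -10600 = -0.001604
|∇f| = √(0.001255² + -0.001604²) = 0.002037 m/m

0.00204 m/m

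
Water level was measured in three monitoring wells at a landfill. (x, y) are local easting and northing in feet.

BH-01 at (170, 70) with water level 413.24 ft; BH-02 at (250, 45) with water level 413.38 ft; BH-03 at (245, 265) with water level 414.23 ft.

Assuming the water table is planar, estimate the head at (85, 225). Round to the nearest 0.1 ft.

Differences from BH-01: to BH-02 (Δx, Δy, Δh) = (80, -25, +0.14); to BH-03 = (75, 195, +0.99).
Determinant of the coordinate differences = 80·195 − 75·(-25) = 17475.
∂h/∂x = [(+0.14)·195 − (+0.99)·(-25)] / 17475 = +0.002979
∂h/∂y = [80·(+0.99) − 75·(+0.14)] / 17475 = +0.003931
h(85, 225) = 413.24 + (+0.002979)·(-85) + (+0.003931)·(155) = 413.24 -0.253 +0.609 = 413.596 ft.

413.6 ft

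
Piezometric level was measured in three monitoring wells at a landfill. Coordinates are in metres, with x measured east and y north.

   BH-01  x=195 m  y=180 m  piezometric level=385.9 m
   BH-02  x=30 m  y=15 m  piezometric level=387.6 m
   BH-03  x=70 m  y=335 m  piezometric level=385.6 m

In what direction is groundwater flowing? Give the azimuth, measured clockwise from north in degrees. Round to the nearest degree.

Three-point gradient (reference BH-01): Δ to BH-02 = (-165, -165, +1.7), Δ to BH-03 = (-125, 155, -0.3).
∂h/∂x = -0.004632, ∂h/∂y = -0.005671 (det = -46200).
Flow direction (−∇h) has components (+0.004632 E, +0.005671 N).
Azimuth = atan2(E, N) = atan2(+0.004632, +0.005671) = 39.2° ≈ 039°.

039°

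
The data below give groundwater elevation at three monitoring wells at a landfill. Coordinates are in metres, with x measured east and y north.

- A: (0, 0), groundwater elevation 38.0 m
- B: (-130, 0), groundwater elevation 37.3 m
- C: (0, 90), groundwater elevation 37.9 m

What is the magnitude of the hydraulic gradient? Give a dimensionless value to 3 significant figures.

0.00550

∂h/∂x = (37.3 − 38.0) / (-130 − 0) = +0.005385
∂h/∂y = (37.9 − 38.0) / (90 − 0) = -0.001111
|∇h| = √(0.005385² + -0.001111²) = 0.005498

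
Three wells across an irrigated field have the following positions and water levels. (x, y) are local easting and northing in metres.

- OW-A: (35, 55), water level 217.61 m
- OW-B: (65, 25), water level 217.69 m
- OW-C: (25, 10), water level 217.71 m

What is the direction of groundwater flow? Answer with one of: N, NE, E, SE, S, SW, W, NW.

With h = a·x + b·y + c and OW-A as origin, the differences give:
  30·a + (-30)·b = +0.08
  (-10)·a + (-45)·b = +0.10
Eliminate b (×(-45) and ×(-30), subtract): -1650·a = -0.600 → a = ∂h/∂x = +0.0003636
Back-substitute: b = ∂h/∂y = -0.002303.
Flow = −∇h = (-0.0003636 east, +0.002303 north), which points north.

N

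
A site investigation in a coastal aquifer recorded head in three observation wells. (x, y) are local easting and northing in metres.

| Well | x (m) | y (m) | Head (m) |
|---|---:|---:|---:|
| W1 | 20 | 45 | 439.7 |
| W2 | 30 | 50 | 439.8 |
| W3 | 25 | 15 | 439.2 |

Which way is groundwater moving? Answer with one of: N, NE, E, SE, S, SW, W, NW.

S

Differences from W1: to W2 (Δx, Δy, Δh) = (10, 5, +0.1); to W3 = (5, -30, -0.5).
Determinant of the coordinate differences = 10·(-30) − 5·5 = -325.
∂h/∂x = [(+0.1)·(-30) − (-0.5)·5] / -325 = +0.001538
∂h/∂y = [10·(-0.5) − 5·(+0.1)] / -325 = +0.01692
Flow = −∇h = (-0.001538 east, -0.01692 north), which points south.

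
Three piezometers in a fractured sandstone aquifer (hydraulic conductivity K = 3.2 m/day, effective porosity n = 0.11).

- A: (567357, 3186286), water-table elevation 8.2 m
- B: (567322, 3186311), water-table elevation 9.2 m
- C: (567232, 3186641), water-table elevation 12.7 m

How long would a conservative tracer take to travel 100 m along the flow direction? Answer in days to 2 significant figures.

Differences from A: to B (Δx, Δy, Δh) = (-35, 25, +1.0); to C = (-125, 355, +4.5).
Determinant of the coordinate differences = (-35)·355 − (-125)·25 = -9300.
∂h/∂x = [(+1.0)·355 − (+4.5)·25] / -9300 = -0.02608
∂h/∂y = [(-35)·(+4.5) − (-125)·(+1.0)] / -9300 = +0.003495
|∇h| = √(-0.02608² + 0.003495²) = 0.02631
Seepage velocity v = K·i/n = 3.2 × 0.02631 / 0.11 = 0.7654 m/day.
t = 100 / 0.7654 = 130.7 days.

130 days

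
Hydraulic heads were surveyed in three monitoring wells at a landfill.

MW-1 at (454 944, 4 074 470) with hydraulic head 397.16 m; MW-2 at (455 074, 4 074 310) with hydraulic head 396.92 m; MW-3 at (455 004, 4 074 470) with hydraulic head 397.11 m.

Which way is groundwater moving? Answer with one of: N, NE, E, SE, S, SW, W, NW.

SE

Taking MW-1 as reference: MW-2−MW-1 = (130, -160, -0.24); MW-3−MW-1 = (60, 0, -0.05).
Determinant of the coordinate differences = 130·0 − 60·(-160) = 9600.
∂h/∂x = [(-0.24)·0 − (-0.05)·(-160)] / 9600 = -0.0008333
∂h/∂y = [130·(-0.05) − 60·(-0.24)] / 9600 = +0.0008229
Flow = −∇h = (+0.0008333 east, -0.0008229 north), which points southeast.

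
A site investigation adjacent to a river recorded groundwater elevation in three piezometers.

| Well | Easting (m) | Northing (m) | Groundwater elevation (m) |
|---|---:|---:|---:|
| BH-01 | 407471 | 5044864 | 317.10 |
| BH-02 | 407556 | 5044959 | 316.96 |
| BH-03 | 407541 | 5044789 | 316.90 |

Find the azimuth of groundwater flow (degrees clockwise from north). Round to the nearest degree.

Taking BH-01 as reference: BH-02−BH-01 = (85, 95, -0.14); BH-03−BH-01 = (70, -75, -0.20).
Determinant of the coordinate differences = 85·(-75) − 70·95 = -13025.
∂h/∂x = [(-0.14)·(-75) − (-0.20)·95] / -13025 = -0.002265
∂h/∂y = [85·(-0.20) − 70·(-0.14)] / -13025 = +0.0005528
Flow direction (−∇h) has components (+0.002265 E, -0.0005528 N).
Azimuth = atan2(E, N) = atan2(+0.002265, -0.0005528) = 103.7° ≈ 104°.

104°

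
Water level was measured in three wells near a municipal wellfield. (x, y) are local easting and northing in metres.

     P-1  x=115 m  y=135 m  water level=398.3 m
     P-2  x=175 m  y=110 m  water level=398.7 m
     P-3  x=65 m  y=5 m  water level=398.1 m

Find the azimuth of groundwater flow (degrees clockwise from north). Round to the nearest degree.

Differences from P-1: to P-2 (Δx, Δy, Δh) = (60, -25, +0.4); to P-3 = (-50, -130, -0.2).
Solve a·Δx + b·Δy = Δh: det = 60·(-130) − (-50)·(-25) = -9050.
∂h/∂x = [(+0.4)·(-130) − (-0.2)·(-25)] / -9050 = +0.006298
∂h/∂y = [60·(-0.2) − (-50)·(+0.4)] / -9050 = -0.0008840
Flow direction (−∇h) has components (-0.006298 E, +0.0008840 N).
Azimuth = atan2(E, N) = atan2(-0.006298, +0.0008840) = 278.0° ≈ 278°.

278°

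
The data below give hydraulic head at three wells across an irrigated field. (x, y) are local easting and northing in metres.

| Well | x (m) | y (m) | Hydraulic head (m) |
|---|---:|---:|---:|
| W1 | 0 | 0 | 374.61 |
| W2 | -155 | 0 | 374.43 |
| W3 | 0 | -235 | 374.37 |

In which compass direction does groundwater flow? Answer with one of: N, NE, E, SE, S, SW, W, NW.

SW

∂h/∂x = (374.43 − 374.61) / (-155 − 0) = +0.001161
∂h/∂y = (374.37 − 374.61) / (-235 − 0) = +0.001021
Flow = −∇h = (-0.001161 east, -0.001021 north), which points southwest.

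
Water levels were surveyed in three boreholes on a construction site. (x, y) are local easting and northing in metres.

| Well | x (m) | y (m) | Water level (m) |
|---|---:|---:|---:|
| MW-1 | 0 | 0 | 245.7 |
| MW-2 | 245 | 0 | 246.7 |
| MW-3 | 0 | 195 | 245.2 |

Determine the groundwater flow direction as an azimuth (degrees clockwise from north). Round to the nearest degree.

302°

∂h/∂x = (246.7 − 245.7) / (245 − 0) = +0.004082
∂h/∂y = (245.2 − 245.7) / (195 − 0) = -0.002564
Flow direction (−∇h) has components (-0.004082 E, +0.002564 N).
Azimuth = atan2(E, N) = atan2(-0.004082, +0.002564) = 302.1° ≈ 302°.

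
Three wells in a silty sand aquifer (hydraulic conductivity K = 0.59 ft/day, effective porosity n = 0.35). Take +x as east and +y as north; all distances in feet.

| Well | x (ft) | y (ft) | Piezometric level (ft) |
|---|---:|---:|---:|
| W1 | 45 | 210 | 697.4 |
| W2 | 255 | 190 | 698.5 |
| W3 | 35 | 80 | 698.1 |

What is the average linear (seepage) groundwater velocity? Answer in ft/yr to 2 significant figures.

4.6 ft/yr

With h = a·x + b·y + c and W1 as origin, the differences give:
  210·a + (-20)·b = +1.1
  (-10)·a + (-130)·b = +0.7
Eliminate b (×(-130) and ×(-20), subtract): -27500·a = -129.00 → a = ∂h/∂x = +0.004691
Back-substitute: b = ∂h/∂y = -0.005745.
|∇h| = √(0.004691² + -0.005745²) = 0.007417
Seepage velocity v = K·i/n = 0.59 × 0.007417 / 0.35 = 0.0125 ft/day = 4.566 ft/yr.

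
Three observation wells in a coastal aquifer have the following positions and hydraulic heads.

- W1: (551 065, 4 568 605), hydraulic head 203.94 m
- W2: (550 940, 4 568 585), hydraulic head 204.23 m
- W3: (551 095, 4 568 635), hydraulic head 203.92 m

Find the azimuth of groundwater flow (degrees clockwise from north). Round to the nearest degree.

127°

Differences from W1: to W2 (Δx, Δy, Δh) = (-125, -20, +0.29); to W3 = (30, 30, -0.02).
Solve a·Δx + b·Δy = Δh: det = (-125)·30 − 30·(-20) = -3150.
∂h/∂x = [(+0.29)·30 − (-0.02)·(-20)] / -3150 = -0.002635
∂h/∂y = [(-125)·(-0.02) − 30·(+0.29)] / -3150 = +0.001968
Flow direction (−∇h) has components (+0.002635 E, -0.001968 N).
Azimuth = atan2(E, N) = atan2(+0.002635, -0.001968) = 126.8° ≈ 127°.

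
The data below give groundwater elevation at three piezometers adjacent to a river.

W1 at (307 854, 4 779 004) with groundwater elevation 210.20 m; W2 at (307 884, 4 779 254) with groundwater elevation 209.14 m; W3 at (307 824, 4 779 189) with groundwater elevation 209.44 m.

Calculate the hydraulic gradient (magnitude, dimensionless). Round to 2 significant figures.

0.0042

Differences from W1: to W2 (Δx, Δy, Δh) = (30, 250, -1.06); to W3 = (-30, 185, -0.76).
Determinant of the coordinate differences = 30·185 − (-30)·250 = 13050.
∂h/∂x = [(-1.06)·185 − (-0.76)·250] / 13050 = -0.0004674
∂h/∂y = [30·(-0.76) − (-30)·(-1.06)] / 13050 = -0.004184
|∇h| = √(-0.0004674² + -0.004184²) = 0.00421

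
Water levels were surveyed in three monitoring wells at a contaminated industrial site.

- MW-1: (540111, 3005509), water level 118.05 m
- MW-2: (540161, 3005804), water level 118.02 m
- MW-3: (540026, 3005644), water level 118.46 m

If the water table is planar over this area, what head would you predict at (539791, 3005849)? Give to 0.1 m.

Differences from MW-1: to MW-2 (Δx, Δy, Δh) = (50, 295, -0.03); to MW-3 = (-85, 135, +0.41).
Determinant of the coordinate differences = 50·135 − (-85)·295 = 31825.
∂h/∂x = [(-0.03)·135 − (+0.41)·295] / 31825 = -0.003928
∂h/∂y = [50·(+0.41) − (-85)·(-0.03)] / 31825 = +0.0005640
h(539791, 3005849) = 118.05 + (-0.003928)·(-320) + (+0.0005640)·(340) = 118.05 +1.257 +0.192 = 119.499 m.

119.5 m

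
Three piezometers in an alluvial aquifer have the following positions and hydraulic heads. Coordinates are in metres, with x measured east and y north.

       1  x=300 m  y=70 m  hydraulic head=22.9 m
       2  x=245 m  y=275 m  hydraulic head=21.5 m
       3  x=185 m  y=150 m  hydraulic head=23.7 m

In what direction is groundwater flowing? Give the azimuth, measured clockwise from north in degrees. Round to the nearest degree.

With h = a·x + b·y + c and 1 as origin, the differences give:
  (-55)·a + 205·b = -1.4
  (-115)·a + 80·b = +0.8
Eliminate b (×80 and ×205, subtract): 19175·a = -276.00 → a = ∂h/∂x = -0.01439
Back-substitute: b = ∂h/∂y = -0.01069.
Flow direction (−∇h) has components (+0.01439 E, +0.01069 N).
Azimuth = atan2(E, N) = atan2(+0.01439, +0.01069) = 53.4° ≈ 053°.

053°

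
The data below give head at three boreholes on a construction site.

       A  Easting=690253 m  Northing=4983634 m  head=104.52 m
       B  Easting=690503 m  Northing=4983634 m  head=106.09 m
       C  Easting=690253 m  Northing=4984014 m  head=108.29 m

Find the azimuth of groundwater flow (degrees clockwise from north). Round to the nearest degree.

212°

∂h/∂x = (106.09 − 104.52) / (690503 − 690253) = +0.006280
∂h/∂y = (108.29 − 104.52) / (4984014 − 4983634) = +0.009921
Flow direction (−∇h) has components (-0.006280 E, -0.009921 N).
Azimuth = atan2(E, N) = atan2(-0.006280, -0.009921) = 212.3° ≈ 212°.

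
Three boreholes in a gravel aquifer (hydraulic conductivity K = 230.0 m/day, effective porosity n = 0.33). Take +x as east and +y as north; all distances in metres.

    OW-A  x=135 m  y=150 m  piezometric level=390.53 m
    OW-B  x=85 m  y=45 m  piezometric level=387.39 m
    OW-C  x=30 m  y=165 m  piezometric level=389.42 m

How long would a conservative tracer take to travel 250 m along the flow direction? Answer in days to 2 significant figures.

13 days

Differences from OW-A: to OW-B (Δx, Δy, Δh) = (-50, -105, -3.14); to OW-C = (-105, 15, -1.11).
Determinant of the coordinate differences = (-50)·15 − (-105)·(-105) = -11775.
∂h/∂x = [(-3.14)·15 − (-1.11)·(-105)] / -11775 = +0.01390
∂h/∂y = [(-50)·(-1.11) − (-105)·(-3.14)] / -11775 = +0.02329
|∇h| = √(0.01390² + 0.02329²) = 0.02712
Seepage velocity v = K·i/n = 230.0 × 0.02712 / 0.33 = 18.9 m/day.
t = 250 / 18.9 = 13.23 days.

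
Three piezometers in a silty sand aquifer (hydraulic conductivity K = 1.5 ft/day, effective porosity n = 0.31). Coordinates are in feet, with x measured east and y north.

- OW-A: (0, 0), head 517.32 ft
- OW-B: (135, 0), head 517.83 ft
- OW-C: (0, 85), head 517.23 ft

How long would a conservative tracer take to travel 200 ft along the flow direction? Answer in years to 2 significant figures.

29 years

∂h/∂x = (517.83 − 517.32) / (135 − 0) = +0.003778
∂h/∂y = (517.23 − 517.32) / (85 − 0) = -0.001059
|∇h| = √(0.003778² + -0.001059²) = 0.003924
Seepage velocity v = K·i/n = 1.5 × 0.003924 / 0.31 = 0.01899 ft/day.
t = 200 / 0.01899 = 1.053e+04 days = 28.8 years.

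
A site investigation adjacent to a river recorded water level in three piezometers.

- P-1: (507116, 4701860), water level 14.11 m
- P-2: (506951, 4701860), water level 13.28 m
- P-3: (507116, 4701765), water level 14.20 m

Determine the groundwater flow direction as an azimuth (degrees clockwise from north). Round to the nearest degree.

281°

∂h/∂x = (13.28 − 14.11) / (506951 − 507116) = +0.005030
∂h/∂y = (14.20 − 14.11) / (4701765 − 4701860) = -0.0009474
Flow direction (−∇h) has components (-0.005030 E, +0.0009474 N).
Azimuth = atan2(E, N) = atan2(-0.005030, +0.0009474) = 280.7° ≈ 281°.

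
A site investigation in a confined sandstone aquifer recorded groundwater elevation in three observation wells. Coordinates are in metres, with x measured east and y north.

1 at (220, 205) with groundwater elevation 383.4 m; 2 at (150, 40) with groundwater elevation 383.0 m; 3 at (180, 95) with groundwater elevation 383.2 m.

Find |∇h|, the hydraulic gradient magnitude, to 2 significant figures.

With h = a·x + b·y + c and 1 as origin, the differences give:
  (-70)·a + (-165)·b = -0.4
  (-40)·a + (-110)·b = -0.2
Eliminate b (×(-110) and ×(-165), subtract): 1100·a = 11.00 → a = ∂h/∂x = +0.010000
Back-substitute: b = ∂h/∂y = -0.001818.
|∇h| = √(0.010000² + -0.001818²) = 0.01016

0.010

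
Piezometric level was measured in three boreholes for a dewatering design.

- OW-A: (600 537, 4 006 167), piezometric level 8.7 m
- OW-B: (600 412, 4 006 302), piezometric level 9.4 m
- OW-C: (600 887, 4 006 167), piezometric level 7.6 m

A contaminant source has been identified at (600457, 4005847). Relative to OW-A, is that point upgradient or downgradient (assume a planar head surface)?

Taking OW-A as reference: OW-B−OW-A = (-125, 135, +0.7); OW-C−OW-A = (350, 0, -1.1).
Determinant of the coordinate differences = (-125)·0 − 350·135 = -47250.
∂h/∂x = [(+0.7)·0 − (-1.1)·135] / -47250 = -0.003143
∂h/∂y = [(-125)·(-1.1) − 350·(+0.7)] / -47250 = +0.002275
Head at (600457, 4005847) = 8.7 + (-0.003143)·(-80) + (+0.002275)·(-320) = 8.22 m.
That is lower than the 8.7 m at OW-A, so the point is downgradient.

downgradient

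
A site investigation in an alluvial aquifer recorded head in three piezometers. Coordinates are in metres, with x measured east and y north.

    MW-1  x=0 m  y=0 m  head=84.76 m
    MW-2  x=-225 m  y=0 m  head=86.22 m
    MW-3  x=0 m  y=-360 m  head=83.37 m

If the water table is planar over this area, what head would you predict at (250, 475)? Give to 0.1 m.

85.0 m

∂h/∂x = (86.22 − 84.76) / (-225 − 0) = -0.006489
∂h/∂y = (83.37 − 84.76) / (-360 − 0) = +0.003861
h(250, 475) = 84.76 + (-0.006489)·(250) + (+0.003861)·(475) = 84.76 -1.622 +1.834 = 84.972 m.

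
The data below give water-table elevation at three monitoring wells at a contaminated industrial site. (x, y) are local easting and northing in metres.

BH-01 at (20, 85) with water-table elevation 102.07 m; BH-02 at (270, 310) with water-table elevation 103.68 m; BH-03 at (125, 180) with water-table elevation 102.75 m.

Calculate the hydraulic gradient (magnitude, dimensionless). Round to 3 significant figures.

With h = a·x + b·y + c and BH-01 as origin, the differences give:
  250·a + 225·b = +1.61
  105·a + 95·b = +0.68
Eliminate b (×95 and ×225, subtract): 125·a = -0.050 → a = ∂h/∂x = -0.0004000
Back-substitute: b = ∂h/∂y = +0.007600.
|∇h| = √(-0.0004000² + 0.007600²) = 0.007611

0.00761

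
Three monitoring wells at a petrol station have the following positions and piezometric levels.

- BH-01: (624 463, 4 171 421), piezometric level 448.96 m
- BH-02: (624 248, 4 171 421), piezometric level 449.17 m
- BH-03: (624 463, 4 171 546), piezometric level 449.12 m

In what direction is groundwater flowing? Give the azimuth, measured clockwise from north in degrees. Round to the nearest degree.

143°

∂h/∂x = (449.17 − 448.96) / (624248 − 624463) = -0.0009767
∂h/∂y = (449.12 − 448.96) / (4171546 − 4171421) = +0.001280
Flow direction (−∇h) has components (+0.0009767 E, -0.001280 N).
Azimuth = atan2(E, N) = atan2(+0.0009767, -0.001280) = 142.7° ≈ 143°.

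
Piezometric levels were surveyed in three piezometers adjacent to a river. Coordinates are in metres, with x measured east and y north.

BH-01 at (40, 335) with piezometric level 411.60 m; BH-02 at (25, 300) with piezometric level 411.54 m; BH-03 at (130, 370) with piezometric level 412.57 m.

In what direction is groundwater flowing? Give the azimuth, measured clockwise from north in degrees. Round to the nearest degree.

Differences from BH-01: to BH-02 (Δx, Δy, Δh) = (-15, -35, -0.06); to BH-03 = (90, 35, +0.97).
Determinant of the coordinate differences = (-15)·35 − 90·(-35) = 2625.
∂h/∂x = [(-0.06)·35 − (+0.97)·(-35)] / 2625 = +0.01213
∂h/∂y = [(-15)·(+0.97) − 90·(-0.06)] / 2625 = -0.003486
Flow direction (−∇h) has components (-0.01213 E, +0.003486 N).
Azimuth = atan2(E, N) = atan2(-0.01213, +0.003486) = 286.0° ≈ 286°.

286°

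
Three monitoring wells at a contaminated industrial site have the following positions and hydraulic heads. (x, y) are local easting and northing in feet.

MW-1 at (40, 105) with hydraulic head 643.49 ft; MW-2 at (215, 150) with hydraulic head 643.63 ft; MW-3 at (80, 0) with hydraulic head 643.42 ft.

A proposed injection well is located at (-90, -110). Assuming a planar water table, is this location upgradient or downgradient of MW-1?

downgradient

With h = a·x + b·y + c and MW-1 as origin, the differences give:
  175·a + 45·b = +0.14
  40·a + (-105)·b = -0.07
Eliminate b (×(-105) and ×45, subtract): -20175·a = -11.550 → a = ∂h/∂x = +0.0005725
Back-substitute: b = ∂h/∂y = +0.0008848.
Head at (-90, -110) = 643.49 + (+0.0005725)·(-130) + (+0.0008848)·(-215) = 643.23 ft.
That is lower than the 643.49 ft at MW-1, so the point is downgradient.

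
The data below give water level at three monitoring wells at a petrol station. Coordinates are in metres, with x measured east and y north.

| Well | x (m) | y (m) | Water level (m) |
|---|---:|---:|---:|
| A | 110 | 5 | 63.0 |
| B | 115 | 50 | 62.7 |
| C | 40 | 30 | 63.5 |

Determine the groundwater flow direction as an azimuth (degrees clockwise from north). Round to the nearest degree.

058°

Differences from A: to B (Δx, Δy, Δh) = (5, 45, -0.3); to C = (-70, 25, +0.5).
Determinant of the coordinate differences = 5·25 − (-70)·45 = 3275.
∂h/∂x = [(-0.3)·25 − (+0.5)·45] / 3275 = -0.009160
∂h/∂y = [5·(+0.5) − (-70)·(-0.3)] / 3275 = -0.005649
Flow direction (−∇h) has components (+0.009160 E, +0.005649 N).
Azimuth = atan2(E, N) = atan2(+0.009160, +0.005649) = 58.3° ≈ 058°.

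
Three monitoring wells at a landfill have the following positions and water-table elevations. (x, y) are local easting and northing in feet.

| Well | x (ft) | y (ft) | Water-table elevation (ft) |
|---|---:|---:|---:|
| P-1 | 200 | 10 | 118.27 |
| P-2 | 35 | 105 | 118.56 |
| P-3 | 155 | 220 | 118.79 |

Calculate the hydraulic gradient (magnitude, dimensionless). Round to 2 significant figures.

With h = a·x + b·y + c and P-1 as origin, the differences give:
  (-165)·a + 95·b = +0.29
  (-45)·a + 210·b = +0.52
Eliminate b (×210 and ×95, subtract): -30375·a = 11.500 → a = ∂h/∂x = -0.0003786
Back-substitute: b = ∂h/∂y = +0.002395.
|∇h| = √(-0.0003786² + 0.002395²) = 0.002425

0.0024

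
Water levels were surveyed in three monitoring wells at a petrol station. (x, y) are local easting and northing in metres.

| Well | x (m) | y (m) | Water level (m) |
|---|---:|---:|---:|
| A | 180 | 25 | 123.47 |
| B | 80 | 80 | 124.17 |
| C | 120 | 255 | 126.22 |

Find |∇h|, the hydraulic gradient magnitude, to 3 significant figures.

Three-point gradient (reference A): Δ to B = (-100, 55, +0.70), Δ to C = (-60, 230, +2.75).
∂h/∂x = -0.0004949, ∂h/∂y = +0.01183 (det = -19700).
|∇h| = √(-0.0004949² + 0.01183²) = 0.01184

0.0118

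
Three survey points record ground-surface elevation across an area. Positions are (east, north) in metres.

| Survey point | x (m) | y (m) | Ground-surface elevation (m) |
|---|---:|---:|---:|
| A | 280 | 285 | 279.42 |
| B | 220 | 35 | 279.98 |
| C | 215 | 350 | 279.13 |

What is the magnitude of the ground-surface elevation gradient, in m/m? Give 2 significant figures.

0.0032 m/m

With z = a·x + b·y + c and A as origin, the differences give:
  (-60)·a + (-250)·b = +0.56
  (-65)·a + 65·b = -0.29
Eliminate b (×65 and ×(-250), subtract): -20150·a = -36.100 → a = ∂z/∂x = +0.001792
Back-substitute: b = ∂z/∂y = -0.002670.
|∇f| = √(0.001792² + -0.002670²) = 0.003216 m/m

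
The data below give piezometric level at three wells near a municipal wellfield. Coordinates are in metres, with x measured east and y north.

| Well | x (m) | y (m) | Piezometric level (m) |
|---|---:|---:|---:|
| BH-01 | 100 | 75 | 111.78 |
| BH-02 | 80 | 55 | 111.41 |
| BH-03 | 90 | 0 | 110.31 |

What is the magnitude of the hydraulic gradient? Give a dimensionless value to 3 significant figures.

0.0198

Taking BH-01 as reference: BH-02−BH-01 = (-20, -20, -0.37); BH-03−BH-01 = (-10, -75, -1.47).
Determinant of the coordinate differences = (-20)·(-75) − (-10)·(-20) = 1300.
∂h/∂x = [(-0.37)·(-75) − (-1.47)·(-20)] / 1300 = -0.001269
∂h/∂y = [(-20)·(-1.47) − (-10)·(-0.37)] / 1300 = +0.01977
|∇h| = √(-0.001269² + 0.01977²) = 0.01981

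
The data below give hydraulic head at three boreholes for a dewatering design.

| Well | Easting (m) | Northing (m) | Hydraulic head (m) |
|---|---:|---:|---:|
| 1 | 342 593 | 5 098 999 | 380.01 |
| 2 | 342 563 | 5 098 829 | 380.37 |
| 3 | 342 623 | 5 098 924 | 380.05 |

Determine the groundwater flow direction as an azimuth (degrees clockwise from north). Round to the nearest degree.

Taking 1 as reference: 2−1 = (-30, -170, +0.36); 3−1 = (30, -75, +0.04).
Determinant of the coordinate differences = (-30)·(-75) − 30·(-170) = 7350.
∂h/∂x = [(+0.36)·(-75) − (+0.04)·(-170)] / 7350 = -0.002748
∂h/∂y = [(-30)·(+0.04) − 30·(+0.36)] / 7350 = -0.001633
Flow direction (−∇h) has components (+0.002748 E, +0.001633 N).
Azimuth = atan2(E, N) = atan2(+0.002748, +0.001633) = 59.3° ≈ 059°.

059°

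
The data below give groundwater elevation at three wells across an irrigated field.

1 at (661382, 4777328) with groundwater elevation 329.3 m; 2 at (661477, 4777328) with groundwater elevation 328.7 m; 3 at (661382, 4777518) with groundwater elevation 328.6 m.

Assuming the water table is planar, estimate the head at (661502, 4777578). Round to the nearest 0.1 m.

327.6 m

∂h/∂x = (328.7 − 329.3) / (661477 − 661382) = -0.006316
∂h/∂y = (328.6 − 329.3) / (4777518 − 4777328) = -0.003684
h(661502, 4777578) = 329.3 + (-0.006316)·(120) + (-0.003684)·(250) = 329.3 -0.758 -0.921 = 327.621 m.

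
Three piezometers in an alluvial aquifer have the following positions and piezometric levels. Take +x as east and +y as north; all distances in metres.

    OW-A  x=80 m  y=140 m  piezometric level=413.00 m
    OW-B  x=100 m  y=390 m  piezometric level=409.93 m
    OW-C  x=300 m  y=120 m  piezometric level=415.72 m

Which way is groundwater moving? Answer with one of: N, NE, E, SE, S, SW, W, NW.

NW

Taking OW-A as reference: OW-B−OW-A = (20, 250, -3.07); OW-C−OW-A = (220, -20, +2.72).
Solve a·Δx + b·Δy = Δh: det = 20·(-20) − 220·250 = -55400.
∂h/∂x = [(-3.07)·(-20) − (+2.72)·250] / -55400 = +0.01117
∂h/∂y = [20·(+2.72) − 220·(-3.07)] / -55400 = -0.01317
Flow = −∇h = (-0.01117 east, +0.01317 north), which points northwest.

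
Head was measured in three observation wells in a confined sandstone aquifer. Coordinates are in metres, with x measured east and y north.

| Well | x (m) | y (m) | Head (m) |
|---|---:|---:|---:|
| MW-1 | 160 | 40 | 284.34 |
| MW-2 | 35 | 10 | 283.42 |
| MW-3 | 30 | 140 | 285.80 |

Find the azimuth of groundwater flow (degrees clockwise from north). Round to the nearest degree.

Differences from MW-1: to MW-2 (Δx, Δy, Δh) = (-125, -30, -0.92); to MW-3 = (-130, 100, +1.46).
Determinant of the coordinate differences = (-125)·100 − (-130)·(-30) = -16400.
∂h/∂x = [(-0.92)·100 − (+1.46)·(-30)] / -16400 = +0.002939
∂h/∂y = [(-125)·(+1.46) − (-130)·(-0.92)] / -16400 = +0.01842
Flow direction (−∇h) has components (-0.002939 E, -0.01842 N).
Azimuth = atan2(E, N) = atan2(-0.002939, -0.01842) = 189.1° ≈ 189°.

189°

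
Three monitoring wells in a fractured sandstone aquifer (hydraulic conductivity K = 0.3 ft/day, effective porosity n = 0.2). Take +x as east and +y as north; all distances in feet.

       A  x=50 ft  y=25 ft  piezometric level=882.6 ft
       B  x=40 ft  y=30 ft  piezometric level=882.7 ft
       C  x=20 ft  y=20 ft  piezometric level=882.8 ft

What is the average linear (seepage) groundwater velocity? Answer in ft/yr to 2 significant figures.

With h = a·x + b·y + c and A as origin, the differences give:
  (-10)·a + 5·b = +0.1
  (-30)·a + (-5)·b = +0.2
Eliminate b (×(-5) and ×5, subtract): 200·a = -1.50 → a = ∂h/∂x = -0.007500
Back-substitute: b = ∂h/∂y = +0.005000.
|∇h| = √(-0.007500² + 0.005000²) = 0.009014
Seepage velocity v = K·i/n = 0.3 × 0.009014 / 0.2 = 0.01352 ft/day = 4.938 ft/yr.

4.9 ft/yr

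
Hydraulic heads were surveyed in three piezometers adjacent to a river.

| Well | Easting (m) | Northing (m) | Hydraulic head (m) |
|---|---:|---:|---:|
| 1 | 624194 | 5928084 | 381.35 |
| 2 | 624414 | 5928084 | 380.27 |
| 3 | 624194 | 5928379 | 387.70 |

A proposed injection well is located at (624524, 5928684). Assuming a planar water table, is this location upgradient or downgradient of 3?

∂h/∂x = (380.27 − 381.35) / (624414 − 624194) = -0.004909
∂h/∂y = (387.70 − 381.35) / (5928379 − 5928084) = +0.02153
Head at (624524, 5928684) = 381.35 + (-0.004909)·(330) + (+0.02153)·(600) = 392.65 m.
That is higher than the 387.70 m at 3, so the point is upgradient.

upgradient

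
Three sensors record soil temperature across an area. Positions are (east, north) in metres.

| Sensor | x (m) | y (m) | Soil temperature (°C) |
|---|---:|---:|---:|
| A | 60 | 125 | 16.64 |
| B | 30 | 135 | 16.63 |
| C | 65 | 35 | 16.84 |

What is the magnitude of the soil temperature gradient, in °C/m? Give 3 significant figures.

Three-point gradient (reference A): Δ to B = (-30, 10, -0.01), Δ to C = (5, -90, +0.20).
∂T/∂x = -0.0004151, ∂T/∂y = -0.002245 (det = 2650).
|∇f| = √(-0.0004151² + -0.002245²) = 0.002283 °C/m

0.00228 °C/m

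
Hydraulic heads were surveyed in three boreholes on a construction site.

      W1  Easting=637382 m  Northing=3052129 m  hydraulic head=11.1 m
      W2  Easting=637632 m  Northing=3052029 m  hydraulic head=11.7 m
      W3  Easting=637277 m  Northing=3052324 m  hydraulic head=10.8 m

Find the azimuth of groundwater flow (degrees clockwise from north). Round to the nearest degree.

With h = a·x + b·y + c and W1 as origin, the differences give:
  250·a + (-100)·b = +0.6
  (-105)·a + 195·b = -0.3
Eliminate b (×195 and ×(-100), subtract): 38250·a = 87.00 → a = ∂h/∂x = +0.002275
Back-substitute: b = ∂h/∂y = -0.0003137.
Flow direction (−∇h) has components (-0.002275 E, +0.0003137 N).
Azimuth = atan2(E, N) = atan2(-0.002275, +0.0003137) = 277.9° ≈ 278°.

278°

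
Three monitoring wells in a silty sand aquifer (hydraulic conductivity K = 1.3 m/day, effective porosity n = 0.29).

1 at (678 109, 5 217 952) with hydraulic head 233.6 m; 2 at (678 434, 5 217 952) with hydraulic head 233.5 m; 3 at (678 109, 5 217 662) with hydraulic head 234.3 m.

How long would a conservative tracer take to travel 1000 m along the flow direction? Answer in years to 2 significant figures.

∂h/∂x = (233.5 − 233.6) / (678434 − 678109) = -0.0003077
∂h/∂y = (234.3 − 233.6) / (5217662 − 5217952) = -0.002414
|∇h| = √(-0.0003077² + -0.002414²) = 0.002434
Seepage velocity v = K·i/n = 1.3 × 0.002434 / 0.29 = 0.01091 m/day.
t = 1000 / 0.01091 = 9.166e+04 days = 251 years.

250 years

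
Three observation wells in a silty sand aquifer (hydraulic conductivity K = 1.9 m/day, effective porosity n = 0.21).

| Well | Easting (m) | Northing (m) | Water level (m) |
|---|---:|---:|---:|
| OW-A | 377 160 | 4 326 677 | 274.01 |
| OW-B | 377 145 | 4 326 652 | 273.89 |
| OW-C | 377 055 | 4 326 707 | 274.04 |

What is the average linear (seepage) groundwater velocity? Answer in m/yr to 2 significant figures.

14 m/yr

Differences from OW-A: to OW-B (Δx, Δy, Δh) = (-15, -25, -0.12); to OW-C = (-105, 30, +0.03).
Determinant of the coordinate differences = (-15)·30 − (-105)·(-25) = -3075.
∂h/∂x = [(-0.12)·30 − (+0.03)·(-25)] / -3075 = +0.0009268
∂h/∂y = [(-15)·(+0.03) − (-105)·(-0.12)] / -3075 = +0.004244
|∇h| = √(0.0009268² + 0.004244²) = 0.004344
Seepage velocity v = K·i/n = 1.9 × 0.004344 / 0.21 = 0.0393 m/day = 14.35 m/yr.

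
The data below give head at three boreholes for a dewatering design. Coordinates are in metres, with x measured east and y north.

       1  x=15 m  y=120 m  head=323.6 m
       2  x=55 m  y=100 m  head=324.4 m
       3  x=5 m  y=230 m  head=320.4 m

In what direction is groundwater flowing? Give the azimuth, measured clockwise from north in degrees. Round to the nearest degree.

Taking 1 as reference: 2−1 = (40, -20, +0.8); 3−1 = (-10, 110, -3.2).
Determinant of the coordinate differences = 40·110 − (-10)·(-20) = 4200.
∂h/∂x = [(+0.8)·110 − (-3.2)·(-20)] / 4200 = +0.005714
∂h/∂y = [40·(-3.2) − (-10)·(+0.8)] / 4200 = -0.02857
Flow direction (−∇h) has components (-0.005714 E, +0.02857 N).
Azimuth = atan2(E, N) = atan2(-0.005714, +0.02857) = 348.7° ≈ 349°.

349°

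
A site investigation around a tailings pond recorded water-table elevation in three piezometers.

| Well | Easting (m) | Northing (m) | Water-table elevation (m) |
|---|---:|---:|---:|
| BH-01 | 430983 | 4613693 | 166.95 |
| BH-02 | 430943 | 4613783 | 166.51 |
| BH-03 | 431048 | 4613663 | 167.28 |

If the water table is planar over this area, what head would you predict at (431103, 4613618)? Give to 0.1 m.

Differences from BH-01: to BH-02 (Δx, Δy, Δh) = (-40, 90, -0.44); to BH-03 = (65, -30, +0.33).
Determinant of the coordinate differences = (-40)·(-30) − 65·90 = -4650.
∂h/∂x = [(-0.44)·(-30) − (+0.33)·90] / -4650 = +0.003548
∂h/∂y = [(-40)·(+0.33) − 65·(-0.44)] / -4650 = -0.003312
h(431103, 4613618) = 166.95 + (+0.003548)·(120) + (-0.003312)·(-75) = 166.95 +0.426 +0.248 = 167.624 m.

167.6 m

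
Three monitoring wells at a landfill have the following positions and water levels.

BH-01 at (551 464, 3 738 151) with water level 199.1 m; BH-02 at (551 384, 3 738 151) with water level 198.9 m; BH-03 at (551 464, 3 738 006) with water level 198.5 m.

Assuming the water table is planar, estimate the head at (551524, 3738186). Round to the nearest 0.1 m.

199.4 m

∂h/∂x = (198.9 − 199.1) / (551384 − 551464) = +0.002500
∂h/∂y = (198.5 − 199.1) / (3738006 − 3738151) = +0.004138
h(551524, 3738186) = 199.1 + (+0.002500)·(60) + (+0.004138)·(35) = 199.1 +0.150 +0.145 = 199.395 m.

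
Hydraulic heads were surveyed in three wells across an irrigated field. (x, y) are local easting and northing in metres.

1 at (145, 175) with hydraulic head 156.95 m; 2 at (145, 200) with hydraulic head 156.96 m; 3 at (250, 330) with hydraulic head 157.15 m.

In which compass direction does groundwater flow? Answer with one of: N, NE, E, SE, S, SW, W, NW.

W

Differences from 1: to 2 (Δx, Δy, Δh) = (0, 25, +0.01); to 3 = (105, 155, +0.20).
Determinant of the coordinate differences = 0·155 − 105·25 = -2625.
∂h/∂x = [(+0.01)·155 − (+0.20)·25] / -2625 = +0.001314
∂h/∂y = [0·(+0.20) − 105·(+0.01)] / -2625 = +0.0004000
Flow = −∇h = (-0.001314 east, -0.0004000 north), which points west.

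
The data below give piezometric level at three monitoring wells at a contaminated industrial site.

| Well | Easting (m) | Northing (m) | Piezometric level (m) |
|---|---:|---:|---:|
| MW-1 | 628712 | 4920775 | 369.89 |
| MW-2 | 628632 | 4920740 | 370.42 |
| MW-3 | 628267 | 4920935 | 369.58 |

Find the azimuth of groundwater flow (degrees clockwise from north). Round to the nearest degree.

With h = a·x + b·y + c and MW-1 as origin, the differences give:
  (-80)·a + (-35)·b = +0.53
  (-445)·a + 160·b = -0.31
Eliminate b (×160 and ×(-35), subtract): -28375·a = 73.950 → a = ∂h/∂x = -0.002606
Back-substitute: b = ∂h/∂y = -0.009186.
Flow direction (−∇h) has components (+0.002606 E, +0.009186 N).
Azimuth = atan2(E, N) = atan2(+0.002606, +0.009186) = 15.8° ≈ 016°.

016°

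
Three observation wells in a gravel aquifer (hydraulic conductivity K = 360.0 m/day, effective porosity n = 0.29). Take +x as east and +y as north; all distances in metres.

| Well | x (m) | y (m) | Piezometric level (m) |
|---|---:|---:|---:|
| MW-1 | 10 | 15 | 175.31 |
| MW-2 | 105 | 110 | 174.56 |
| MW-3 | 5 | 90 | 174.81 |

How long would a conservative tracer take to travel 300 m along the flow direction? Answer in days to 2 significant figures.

Differences from MW-1: to MW-2 (Δx, Δy, Δh) = (95, 95, -0.75); to MW-3 = (-5, 75, -0.50).
Determinant of the coordinate differences = 95·75 − (-5)·95 = 7600.
∂h/∂x = [(-0.75)·75 − (-0.50)·95] / 7600 = -0.001151
∂h/∂y = [95·(-0.50) − (-5)·(-0.75)] / 7600 = -0.006743
|∇h| = √(-0.001151² + -0.006743²) = 0.006841
Seepage velocity v = K·i/n = 360.0 × 0.006841 / 0.29 = 8.492 m/day.
t = 300 / 8.492 = 35.33 days.

35 days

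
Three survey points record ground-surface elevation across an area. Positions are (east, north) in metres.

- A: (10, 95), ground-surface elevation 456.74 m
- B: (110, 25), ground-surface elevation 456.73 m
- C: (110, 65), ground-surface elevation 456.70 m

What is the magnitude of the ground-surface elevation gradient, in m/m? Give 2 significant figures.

With z = a·x + b·y + c and A as origin, the differences give:
  100·a + (-70)·b = -0.01
  100·a + (-30)·b = -0.04
Eliminate b (×(-30) and ×(-70), subtract): 4000·a = -2.500 → a = ∂z/∂x = -0.0006250
Back-substitute: b = ∂z/∂y = -0.0007500.
|∇f| = √(-0.0006250² + -0.0007500²) = 0.0009763 m/m

0.00098 m/m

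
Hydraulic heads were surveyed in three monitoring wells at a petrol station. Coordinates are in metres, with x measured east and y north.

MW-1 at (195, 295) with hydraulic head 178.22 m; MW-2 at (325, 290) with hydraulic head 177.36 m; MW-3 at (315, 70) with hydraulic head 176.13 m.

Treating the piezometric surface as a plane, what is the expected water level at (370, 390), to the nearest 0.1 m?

Taking MW-1 as reference: MW-2−MW-1 = (130, -5, -0.86); MW-3−MW-1 = (120, -225, -2.09).
Determinant of the coordinate differences = 130·(-225) − 120·(-5) = -28650.
∂h/∂x = [(-0.86)·(-225) − (-2.09)·(-5)] / -28650 = -0.006389
∂h/∂y = [130·(-2.09) − 120·(-0.86)] / -28650 = +0.005881
h(370, 390) = 178.22 + (-0.006389)·(175) + (+0.005881)·(95) = 178.22 -1.118 +0.559 = 177.661 m.

177.7 m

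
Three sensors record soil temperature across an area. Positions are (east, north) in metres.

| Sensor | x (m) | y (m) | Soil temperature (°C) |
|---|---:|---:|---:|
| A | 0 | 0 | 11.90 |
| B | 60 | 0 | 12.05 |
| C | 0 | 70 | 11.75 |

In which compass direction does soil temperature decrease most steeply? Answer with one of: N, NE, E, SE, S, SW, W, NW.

NW

∂T/∂x = (12.05 − 11.90) / (60 − 0) = +0.002500
∂T/∂y = (11.75 − 11.90) / (70 − 0) = -0.002143
Steepest decrease is along −∇f = (-0.002500 E, +0.002143 N) → northwest.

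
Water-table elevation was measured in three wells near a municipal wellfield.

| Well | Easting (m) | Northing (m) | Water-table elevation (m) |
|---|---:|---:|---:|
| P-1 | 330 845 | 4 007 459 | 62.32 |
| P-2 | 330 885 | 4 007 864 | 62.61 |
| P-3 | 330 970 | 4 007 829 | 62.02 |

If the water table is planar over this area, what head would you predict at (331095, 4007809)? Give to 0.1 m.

Taking P-1 as reference: P-2−P-1 = (40, 405, +0.29); P-3−P-1 = (125, 370, -0.30).
Determinant of the coordinate differences = 40·370 − 125·405 = -35825.
∂h/∂x = [(+0.29)·370 − (-0.30)·405] / -35825 = -0.006387
∂h/∂y = [40·(-0.30) − 125·(+0.29)] / -35825 = +0.001347
h(331095, 4007809) = 62.32 + (-0.006387)·(250) + (+0.001347)·(350) = 62.32 -1.597 +0.471 = 61.195 m.

61.2 m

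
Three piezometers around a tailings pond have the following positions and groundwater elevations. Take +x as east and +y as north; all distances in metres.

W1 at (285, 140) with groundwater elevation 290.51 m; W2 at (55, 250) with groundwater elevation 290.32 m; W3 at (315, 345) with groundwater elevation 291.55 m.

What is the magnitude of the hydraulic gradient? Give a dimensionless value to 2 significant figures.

0.0055

Differences from W1: to W2 (Δx, Δy, Δh) = (-230, 110, -0.19); to W3 = (30, 205, +1.04).
Determinant of the coordinate differences = (-230)·205 − 30·110 = -50450.
∂h/∂x = [(-0.19)·205 − (+1.04)·110] / -50450 = +0.003040
∂h/∂y = [(-230)·(+1.04) − 30·(-0.19)] / -50450 = +0.004628
|∇h| = √(0.003040² + 0.004628²) = 0.005537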